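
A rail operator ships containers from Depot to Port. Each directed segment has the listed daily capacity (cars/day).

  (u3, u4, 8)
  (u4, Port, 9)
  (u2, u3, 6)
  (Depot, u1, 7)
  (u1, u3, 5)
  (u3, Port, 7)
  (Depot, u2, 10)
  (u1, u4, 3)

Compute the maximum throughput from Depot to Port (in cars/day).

Augment Depot→u1→u3→Port: bottleneck 5, flow now 5.
Augment Depot→u1→u4→Port: bottleneck 2, flow now 7.
Augment Depot→u2→u3→Port: bottleneck 2, flow now 9.
Augment Depot→u2→u3→u4→Port: bottleneck 4, flow now 13.
No augmenting path remains; maximum flow = 13.
In the residual graph, reachable from Depot: {Depot, u2}.
Min-cut edges: Depot→u1 (7), u2→u3 (6); capacity 7 + 6 = 13.
This cut is saturated, so no flow can exceed 13.

13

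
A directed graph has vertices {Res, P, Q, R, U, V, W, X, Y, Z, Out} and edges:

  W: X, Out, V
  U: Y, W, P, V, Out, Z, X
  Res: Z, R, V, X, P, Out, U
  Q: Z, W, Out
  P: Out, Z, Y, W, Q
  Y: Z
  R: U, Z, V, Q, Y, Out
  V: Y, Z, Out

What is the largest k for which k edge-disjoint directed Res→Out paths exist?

5

Assign every edge capacity 1; by Menger, the answer equals the max flow.
Path Res→Out (+1); total 1.
Path Res→P→Out (+1); total 2.
Path Res→R→Out (+1); total 3.
Path Res→U→Out (+1); total 4.
Path Res→V→Out (+1); total 5.
No residual Res→Out path; max flow = 5.
Certifying cut of size 5: {Res→Out, Res→P, Res→R, Res→U, Res→V}.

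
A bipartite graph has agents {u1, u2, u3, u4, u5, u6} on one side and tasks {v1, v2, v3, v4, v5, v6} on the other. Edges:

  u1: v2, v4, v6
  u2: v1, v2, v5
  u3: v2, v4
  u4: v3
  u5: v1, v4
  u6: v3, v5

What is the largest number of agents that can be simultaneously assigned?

Unit-capacity flow: source→left, listed edges, right→sink; max matching = max flow.
Augmenting path u1→v2 (+1); matched 1.
Augmenting path u2→v1 (+1); matched 2.
Augmenting path u3→v4 (+1); matched 3.
Augmenting path u4→v3 (+1); matched 4.
Augmenting path u6→v5 (+1); matched 5.
Augmenting path u5→v1→u2→v2→u1→v6 (+1); matched 6.
No augmenting path remains; maximum matching = 6.
König certificate: {u1, u2, u3, u4, u5, u6} is a vertex cover of size 6 (every listed pair touches it), so no matching can be larger.

6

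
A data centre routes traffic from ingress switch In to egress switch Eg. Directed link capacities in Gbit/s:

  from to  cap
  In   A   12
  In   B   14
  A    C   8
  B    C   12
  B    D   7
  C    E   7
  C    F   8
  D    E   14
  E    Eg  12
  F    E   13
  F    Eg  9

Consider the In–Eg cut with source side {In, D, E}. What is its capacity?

38

Edges leaving {In, D, E}: In→A (12), In→B (14), E→Eg (12).
Cut capacity = 12 + 14 + 12 = 38.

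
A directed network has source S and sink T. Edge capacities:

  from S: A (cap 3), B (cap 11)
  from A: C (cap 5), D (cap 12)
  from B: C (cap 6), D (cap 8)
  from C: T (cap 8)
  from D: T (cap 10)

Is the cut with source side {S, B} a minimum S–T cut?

No — its capacity is 17, but the minimum cut has capacity 14.

Given cut capacity: 3 + 6 + 8 = 17.
Augment S→A→C→T: bottleneck 3, flow now 3.
Augment S→B→C→T: bottleneck 5, flow now 8.
Augment S→B→D→T: bottleneck 6, flow now 14.
No augmenting path remains; maximum flow = 14.
In the residual graph, reachable from S: {S}.
Min-cut edges: S→A (3), S→B (11); capacity 3 + 11 = 14.
Cut capacity 17 exceeds the max flow 14, so it is not minimum.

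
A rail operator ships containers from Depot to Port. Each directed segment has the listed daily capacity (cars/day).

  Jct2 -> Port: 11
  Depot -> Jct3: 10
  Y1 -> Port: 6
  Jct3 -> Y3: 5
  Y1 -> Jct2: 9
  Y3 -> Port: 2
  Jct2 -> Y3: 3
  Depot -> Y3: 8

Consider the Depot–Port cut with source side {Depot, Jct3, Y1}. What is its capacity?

28

Edges leaving {Depot, Jct3, Y1}: Depot→Y3 (8), Jct3→Y3 (5), Y1→Jct2 (9), Y1→Port (6).
Cut capacity = 8 + 5 + 9 + 6 = 28.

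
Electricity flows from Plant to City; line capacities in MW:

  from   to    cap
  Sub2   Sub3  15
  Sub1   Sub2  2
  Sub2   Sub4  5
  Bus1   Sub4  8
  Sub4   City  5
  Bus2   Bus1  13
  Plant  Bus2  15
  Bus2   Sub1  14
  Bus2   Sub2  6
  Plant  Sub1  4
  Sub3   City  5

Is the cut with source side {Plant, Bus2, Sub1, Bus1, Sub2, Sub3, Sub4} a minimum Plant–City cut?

Given cut capacity: 5 + 5 = 10.
Augment Plant→Bus2→Bus1→Sub4→City: bottleneck 5, flow now 5.
Augment Plant→Bus2→Sub2→Sub3→City: bottleneck 5, flow now 10.
No augmenting path remains; maximum flow = 10.
Cut capacity 10 equals the max flow, so it is a minimum cut.

Yes — it is a minimum cut (capacity 10).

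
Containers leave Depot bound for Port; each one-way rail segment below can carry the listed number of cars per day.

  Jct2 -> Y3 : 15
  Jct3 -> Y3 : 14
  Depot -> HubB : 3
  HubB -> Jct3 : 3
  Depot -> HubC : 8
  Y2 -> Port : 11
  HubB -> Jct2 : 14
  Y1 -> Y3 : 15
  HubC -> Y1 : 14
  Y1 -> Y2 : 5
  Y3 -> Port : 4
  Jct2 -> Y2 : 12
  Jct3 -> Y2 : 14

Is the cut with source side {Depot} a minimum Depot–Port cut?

Yes — it is a minimum cut (capacity 11).

Given cut capacity: 8 + 3 = 11.
Augment Depot→HubC→Y1→Y2→Port: bottleneck 5, flow now 5.
Augment Depot→HubC→Y1→Y3→Port: bottleneck 3, flow now 8.
Augment Depot→HubB→Jct3→Y2→Port: bottleneck 3, flow now 11.
No augmenting path remains; maximum flow = 11.
Cut capacity 11 equals the max flow, so it is a minimum cut.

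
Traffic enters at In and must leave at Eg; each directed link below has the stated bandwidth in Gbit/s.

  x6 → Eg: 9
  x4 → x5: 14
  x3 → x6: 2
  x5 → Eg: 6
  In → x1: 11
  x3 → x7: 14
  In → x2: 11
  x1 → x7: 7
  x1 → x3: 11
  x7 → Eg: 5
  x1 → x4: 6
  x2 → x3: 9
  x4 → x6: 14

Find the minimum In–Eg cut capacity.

13

Augment In→x1→x7→Eg: bottleneck 5, flow now 5.
Augment In→x1→x3→x6→Eg: bottleneck 2, flow now 7.
Augment In→x1→x4→x5→Eg: bottleneck 4, flow now 11.
Augment In→x2→x3→x1→x4→x5→Eg: bottleneck 2, flow now 13. (uses reverse residual edge)
No augmenting path remains; maximum flow = 13.
By max-flow min-cut, the minimum cut capacity equals the max flow.
In the residual graph, reachable from In: {In, x1, x2, x3, x7}.
Min-cut edges: x1→x4 (6), x3→x6 (2), x7→Eg (5); capacity 6 + 2 + 5 = 13.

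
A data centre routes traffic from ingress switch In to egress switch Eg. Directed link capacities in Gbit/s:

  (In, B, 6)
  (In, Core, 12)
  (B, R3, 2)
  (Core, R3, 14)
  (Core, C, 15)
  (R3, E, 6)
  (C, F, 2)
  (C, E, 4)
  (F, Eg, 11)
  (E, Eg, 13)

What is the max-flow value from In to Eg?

12

Augment In→B→R3→E→Eg: bottleneck 2, flow now 2.
Augment In→Core→R3→E→Eg: bottleneck 4, flow now 6.
Augment In→Core→C→F→Eg: bottleneck 2, flow now 8.
Augment In→Core→C→E→Eg: bottleneck 4, flow now 12.
No augmenting path remains; maximum flow = 12.
In the residual graph, reachable from In: {In, B, Core, R3, C}.
Min-cut edges: R3→E (6), C→F (2), C→E (4); capacity 6 + 2 + 4 = 12.
This cut is saturated, so no flow can exceed 12.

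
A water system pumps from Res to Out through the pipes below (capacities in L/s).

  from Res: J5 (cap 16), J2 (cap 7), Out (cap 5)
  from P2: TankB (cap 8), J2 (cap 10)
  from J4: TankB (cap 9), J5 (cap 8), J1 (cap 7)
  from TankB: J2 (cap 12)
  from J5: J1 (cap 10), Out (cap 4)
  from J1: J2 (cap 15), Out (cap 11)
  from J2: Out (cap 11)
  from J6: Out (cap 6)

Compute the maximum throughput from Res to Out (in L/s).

26

Augment Res→Out: bottleneck 5, flow now 5.
Augment Res→J5→Out: bottleneck 4, flow now 9.
Augment Res→J2→Out: bottleneck 7, flow now 16.
Augment Res→J5→J1→Out: bottleneck 10, flow now 26.
No augmenting path remains; maximum flow = 26.
In the residual graph, reachable from Res: {Res, J5}.
Min-cut edges: Res→J2 (7), Res→Out (5), J5→J1 (10), J5→Out (4); capacity 7 + 5 + 10 + 4 = 26.
This cut is saturated, so no flow can exceed 26.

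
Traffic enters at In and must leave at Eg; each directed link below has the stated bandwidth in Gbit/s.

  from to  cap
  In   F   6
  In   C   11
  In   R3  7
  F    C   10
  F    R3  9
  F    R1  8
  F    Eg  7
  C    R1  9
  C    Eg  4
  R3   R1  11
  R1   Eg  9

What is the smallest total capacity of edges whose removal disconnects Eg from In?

19

Augment In→F→Eg: bottleneck 6, flow now 6.
Augment In→C→Eg: bottleneck 4, flow now 10.
Augment In→C→R1→Eg: bottleneck 7, flow now 17.
Augment In→R3→R1→Eg: bottleneck 2, flow now 19.
No augmenting path remains; maximum flow = 19.
By max-flow min-cut, the minimum cut capacity equals the max flow.
In the residual graph, reachable from In: {In, C, R3, R1}.
Min-cut edges: In→F (6), C→Eg (4), R1→Eg (9); capacity 6 + 4 + 9 = 19.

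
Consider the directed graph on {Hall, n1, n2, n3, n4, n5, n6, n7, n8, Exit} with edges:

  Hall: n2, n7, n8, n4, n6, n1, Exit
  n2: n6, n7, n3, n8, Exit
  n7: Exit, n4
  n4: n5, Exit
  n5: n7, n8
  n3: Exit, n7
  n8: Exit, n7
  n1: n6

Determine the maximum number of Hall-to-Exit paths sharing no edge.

Assign every edge capacity 1; by Menger, the answer equals the max flow.
Path Hall→Exit (+1); total 1.
Path Hall→n2→Exit (+1); total 2.
Path Hall→n4→Exit (+1); total 3.
Path Hall→n7→Exit (+1); total 4.
Path Hall→n8→Exit (+1); total 5.
No residual Hall→Exit path; max flow = 5.
Certifying cut of size 5: {Hall→Exit, Hall→n2, Hall→n4, Hall→n7, Hall→n8}.

5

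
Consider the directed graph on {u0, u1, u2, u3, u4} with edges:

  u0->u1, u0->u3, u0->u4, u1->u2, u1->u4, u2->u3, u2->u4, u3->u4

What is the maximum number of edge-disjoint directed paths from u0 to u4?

Assign every edge capacity 1; by Menger, the answer equals the max flow.
Path u0→u4 (+1); total 1.
Path u0→u1→u4 (+1); total 2.
Path u0→u3→u4 (+1); total 3.
No residual u0→u4 path; max flow = 3.
Certifying cut of size 3: {u0→u1, u0→u3, u0→u4}.

3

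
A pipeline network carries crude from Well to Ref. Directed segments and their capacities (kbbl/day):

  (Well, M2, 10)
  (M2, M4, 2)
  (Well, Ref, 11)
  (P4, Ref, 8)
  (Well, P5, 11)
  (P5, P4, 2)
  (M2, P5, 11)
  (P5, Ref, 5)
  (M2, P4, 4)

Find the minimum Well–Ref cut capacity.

22

Augment Well→Ref: bottleneck 11, flow now 11.
Augment Well→P5→Ref: bottleneck 5, flow now 16.
Augment Well→M2→P4→Ref: bottleneck 4, flow now 20.
Augment Well→P5→P4→Ref: bottleneck 2, flow now 22.
No augmenting path remains; maximum flow = 22.
By max-flow min-cut, the minimum cut capacity equals the max flow.
In the residual graph, reachable from Well: {Well, M2, M4, P5}.
Min-cut edges: Well→Ref (11), M2→P4 (4), P5→P4 (2), P5→Ref (5); capacity 11 + 4 + 2 + 5 = 22.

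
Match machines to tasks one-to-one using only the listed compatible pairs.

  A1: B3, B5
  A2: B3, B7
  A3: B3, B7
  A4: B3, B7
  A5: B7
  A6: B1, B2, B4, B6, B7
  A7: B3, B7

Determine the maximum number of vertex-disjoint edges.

Unit-capacity flow: source→left, listed edges, right→sink; max matching = max flow.
Augmenting path A1→B3 (+1); matched 1.
Augmenting path A2→B7 (+1); matched 2.
Augmenting path A6→B1 (+1); matched 3.
Augmenting path A3→B3→A1→B5 (+1); matched 4.
No augmenting path remains; maximum matching = 4.
König certificate: {A1, A6, B3, B7} is a vertex cover of size 4 (every listed pair touches it), so no matching can be larger.

4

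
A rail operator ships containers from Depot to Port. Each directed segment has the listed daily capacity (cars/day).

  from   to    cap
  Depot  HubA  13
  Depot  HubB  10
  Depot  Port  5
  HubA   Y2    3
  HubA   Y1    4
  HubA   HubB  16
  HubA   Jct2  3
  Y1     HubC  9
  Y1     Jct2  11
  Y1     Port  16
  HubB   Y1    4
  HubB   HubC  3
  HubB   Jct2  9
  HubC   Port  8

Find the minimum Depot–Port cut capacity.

16

Augment Depot→Port: bottleneck 5, flow now 5.
Augment Depot→HubA→Y1→Port: bottleneck 4, flow now 9.
Augment Depot→HubB→Y1→Port: bottleneck 4, flow now 13.
Augment Depot→HubB→HubC→Port: bottleneck 3, flow now 16.
No augmenting path remains; maximum flow = 16.
By max-flow min-cut, the minimum cut capacity equals the max flow.
In the residual graph, reachable from Depot: {Depot, HubA, Y2, HubB, Jct2}.
Min-cut edges: Depot→Port (5), HubA→Y1 (4), HubB→Y1 (4), HubB→HubC (3); capacity 5 + 4 + 4 + 3 = 16.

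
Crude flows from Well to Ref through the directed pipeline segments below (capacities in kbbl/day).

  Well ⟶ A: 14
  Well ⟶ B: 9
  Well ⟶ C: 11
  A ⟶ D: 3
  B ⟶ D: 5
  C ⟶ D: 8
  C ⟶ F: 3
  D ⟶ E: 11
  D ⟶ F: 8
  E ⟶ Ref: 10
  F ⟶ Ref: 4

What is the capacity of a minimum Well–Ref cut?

Augment Well→C→F→Ref: bottleneck 3, flow now 3.
Augment Well→A→D→E→Ref: bottleneck 3, flow now 6.
Augment Well→B→D→E→Ref: bottleneck 5, flow now 11.
Augment Well→C→D→E→Ref: bottleneck 2, flow now 13.
Augment Well→C→D→F→Ref: bottleneck 1, flow now 14.
No augmenting path remains; maximum flow = 14.
By max-flow min-cut, the minimum cut capacity equals the max flow.
In the residual graph, reachable from Well: {Well, A, B, C, D, E, F}.
Min-cut edges: E→Ref (10), F→Ref (4); capacity 10 + 4 = 14.

14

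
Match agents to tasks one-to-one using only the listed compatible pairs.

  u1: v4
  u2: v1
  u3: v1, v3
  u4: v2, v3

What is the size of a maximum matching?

4

Unit-capacity flow: source→left, listed edges, right→sink; max matching = max flow.
Augmenting path u1→v4 (+1); matched 1.
Augmenting path u2→v1 (+1); matched 2.
Augmenting path u3→v3 (+1); matched 3.
Augmenting path u4→v2 (+1); matched 4.
No augmenting path remains; maximum matching = 4.
König certificate: {u1, u2, u3, u4} is a vertex cover of size 4 (every listed pair touches it), so no matching can be larger.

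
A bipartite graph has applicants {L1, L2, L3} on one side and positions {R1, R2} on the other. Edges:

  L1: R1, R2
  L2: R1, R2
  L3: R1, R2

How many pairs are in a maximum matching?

Unit-capacity flow: source→left, listed edges, right→sink; max matching = max flow.
Augmenting path L1→R1 (+1); matched 1.
Augmenting path L2→R2 (+1); matched 2.
No augmenting path remains; maximum matching = 2.
König certificate: {R1, R2} is a vertex cover of size 2 (every listed pair touches it), so no matching can be larger.

2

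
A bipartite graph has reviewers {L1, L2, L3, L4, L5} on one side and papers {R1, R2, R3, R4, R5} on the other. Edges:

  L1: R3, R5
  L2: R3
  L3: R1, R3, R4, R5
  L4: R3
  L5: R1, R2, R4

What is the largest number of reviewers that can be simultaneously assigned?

4

Unit-capacity flow: source→left, listed edges, right→sink; max matching = max flow.
Augmenting path L1→R3 (+1); matched 1.
Augmenting path L3→R1 (+1); matched 2.
Augmenting path L5→R2 (+1); matched 3.
Augmenting path L2→R3→L1→R5 (+1); matched 4.
No augmenting path remains; maximum matching = 4.
König certificate: {L1, L3, L5, R3} is a vertex cover of size 4 (every listed pair touches it), so no matching can be larger.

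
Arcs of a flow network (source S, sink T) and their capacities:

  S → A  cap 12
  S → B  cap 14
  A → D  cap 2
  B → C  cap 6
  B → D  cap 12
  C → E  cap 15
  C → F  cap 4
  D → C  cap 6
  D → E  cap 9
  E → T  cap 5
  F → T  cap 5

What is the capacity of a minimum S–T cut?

Augment S→A→D→E→T: bottleneck 2, flow now 2.
Augment S→B→C→E→T: bottleneck 3, flow now 5.
Augment S→B→C→F→T: bottleneck 3, flow now 8.
Augment S→B→D→C→F→T: bottleneck 1, flow now 9.
No augmenting path remains; maximum flow = 9.
By max-flow min-cut, the minimum cut capacity equals the max flow.
In the residual graph, reachable from S: {S, A, B, C, D, E}.
Min-cut edges: C→F (4), E→T (5); capacity 4 + 5 = 9.

9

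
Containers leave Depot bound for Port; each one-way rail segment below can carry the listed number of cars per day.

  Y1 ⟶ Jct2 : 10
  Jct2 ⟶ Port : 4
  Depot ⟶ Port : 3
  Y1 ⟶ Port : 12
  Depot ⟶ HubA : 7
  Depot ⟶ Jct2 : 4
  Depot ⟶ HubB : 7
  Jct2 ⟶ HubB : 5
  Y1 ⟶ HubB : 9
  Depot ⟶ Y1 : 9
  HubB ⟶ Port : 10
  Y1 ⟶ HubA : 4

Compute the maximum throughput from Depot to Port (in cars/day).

Augment Depot→Port: bottleneck 3, flow now 3.
Augment Depot→Y1→Port: bottleneck 9, flow now 12.
Augment Depot→Jct2→Port: bottleneck 4, flow now 16.
Augment Depot→HubB→Port: bottleneck 7, flow now 23.
No augmenting path remains; maximum flow = 23.
In the residual graph, reachable from Depot: {Depot, HubA}.
Min-cut edges: Depot→Y1 (9), Depot→Jct2 (4), Depot→HubB (7), Depot→Port (3); capacity 9 + 4 + 7 + 3 = 23.
This cut is saturated, so no flow can exceed 23.

23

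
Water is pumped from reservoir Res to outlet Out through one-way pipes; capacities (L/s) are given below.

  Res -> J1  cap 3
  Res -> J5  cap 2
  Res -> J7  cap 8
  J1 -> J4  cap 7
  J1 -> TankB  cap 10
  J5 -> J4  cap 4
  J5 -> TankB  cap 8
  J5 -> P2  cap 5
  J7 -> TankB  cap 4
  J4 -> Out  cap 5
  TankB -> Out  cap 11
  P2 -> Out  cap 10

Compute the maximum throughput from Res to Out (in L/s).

Augment Res→J1→J4→Out: bottleneck 3, flow now 3.
Augment Res→J5→J4→Out: bottleneck 2, flow now 5.
Augment Res→J7→TankB→Out: bottleneck 4, flow now 9.
No augmenting path remains; maximum flow = 9.
In the residual graph, reachable from Res: {Res, J7}.
Min-cut edges: Res→J1 (3), Res→J5 (2), J7→TankB (4); capacity 3 + 2 + 4 = 9.
This cut is saturated, so no flow can exceed 9.

9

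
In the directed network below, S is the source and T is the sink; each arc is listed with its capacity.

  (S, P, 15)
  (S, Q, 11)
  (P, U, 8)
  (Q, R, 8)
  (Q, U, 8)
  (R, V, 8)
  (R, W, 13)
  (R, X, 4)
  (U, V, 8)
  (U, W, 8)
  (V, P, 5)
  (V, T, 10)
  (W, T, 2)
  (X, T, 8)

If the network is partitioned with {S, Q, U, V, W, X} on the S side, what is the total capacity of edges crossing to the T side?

48

Edges leaving {S, Q, U, V, W, X}: S→P (15), Q→R (8), V→P (5), V→T (10), W→T (2), X→T (8).
Cut capacity = 15 + 8 + 5 + 10 + 2 + 8 = 48.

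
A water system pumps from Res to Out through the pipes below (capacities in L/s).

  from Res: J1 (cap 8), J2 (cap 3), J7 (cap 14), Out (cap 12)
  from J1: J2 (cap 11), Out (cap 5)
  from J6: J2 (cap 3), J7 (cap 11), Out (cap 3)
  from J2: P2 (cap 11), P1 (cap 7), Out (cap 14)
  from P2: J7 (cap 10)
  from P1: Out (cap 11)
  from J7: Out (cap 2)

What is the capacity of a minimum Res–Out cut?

25

Augment Res→Out: bottleneck 12, flow now 12.
Augment Res→J1→Out: bottleneck 5, flow now 17.
Augment Res→J2→Out: bottleneck 3, flow now 20.
Augment Res→J7→Out: bottleneck 2, flow now 22.
Augment Res→J1→J2→Out: bottleneck 3, flow now 25.
No augmenting path remains; maximum flow = 25.
By max-flow min-cut, the minimum cut capacity equals the max flow.
In the residual graph, reachable from Res: {Res, J7}.
Min-cut edges: Res→J1 (8), Res→J2 (3), Res→Out (12), J7→Out (2); capacity 8 + 3 + 12 + 2 = 25.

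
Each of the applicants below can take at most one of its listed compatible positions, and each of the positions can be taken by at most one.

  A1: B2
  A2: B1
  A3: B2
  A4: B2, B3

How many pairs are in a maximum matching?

Unit-capacity flow: source→left, listed edges, right→sink; max matching = max flow.
Augmenting path A1→B2 (+1); matched 1.
Augmenting path A2→B1 (+1); matched 2.
Augmenting path A4→B3 (+1); matched 3.
No augmenting path remains; maximum matching = 3.
König certificate: {A2, A4, B2} is a vertex cover of size 3 (every listed pair touches it), so no matching can be larger.

3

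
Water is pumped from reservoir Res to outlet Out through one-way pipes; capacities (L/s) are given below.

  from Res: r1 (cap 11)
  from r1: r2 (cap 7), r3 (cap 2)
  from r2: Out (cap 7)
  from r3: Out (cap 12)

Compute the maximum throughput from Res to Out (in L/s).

Augment Res→r1→r2→Out: bottleneck 7, flow now 7.
Augment Res→r1→r3→Out: bottleneck 2, flow now 9.
No augmenting path remains; maximum flow = 9.
In the residual graph, reachable from Res: {Res, r1}.
Min-cut edges: r1→r2 (7), r1→r3 (2); capacity 7 + 2 = 9.
This cut is saturated, so no flow can exceed 9.

9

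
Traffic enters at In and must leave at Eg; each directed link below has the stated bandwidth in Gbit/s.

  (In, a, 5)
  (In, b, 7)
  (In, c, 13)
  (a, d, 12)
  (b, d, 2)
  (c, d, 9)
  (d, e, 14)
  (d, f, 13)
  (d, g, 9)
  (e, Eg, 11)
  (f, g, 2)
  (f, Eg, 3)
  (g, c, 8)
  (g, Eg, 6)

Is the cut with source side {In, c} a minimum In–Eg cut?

Given cut capacity: 5 + 7 + 9 = 21.
Augment In→a→d→e→Eg: bottleneck 5, flow now 5.
Augment In→b→d→e→Eg: bottleneck 2, flow now 7.
Augment In→c→d→e→Eg: bottleneck 4, flow now 11.
Augment In→c→d→f→Eg: bottleneck 3, flow now 14.
Augment In→c→d→g→Eg: bottleneck 2, flow now 16.
No augmenting path remains; maximum flow = 16.
In the residual graph, reachable from In: {In, b, c}.
Min-cut edges: In→a (5), b→d (2), c→d (9); capacity 5 + 2 + 9 = 16.
Cut capacity 21 exceeds the max flow 16, so it is not minimum.

No — its capacity is 21, but the minimum cut has capacity 16.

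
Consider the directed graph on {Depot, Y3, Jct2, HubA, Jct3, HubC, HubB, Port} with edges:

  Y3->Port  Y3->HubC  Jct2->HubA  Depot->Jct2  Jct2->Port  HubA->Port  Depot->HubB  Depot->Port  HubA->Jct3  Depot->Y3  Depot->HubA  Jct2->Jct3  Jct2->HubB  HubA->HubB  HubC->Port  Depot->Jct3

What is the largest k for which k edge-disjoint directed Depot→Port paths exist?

Assign every edge capacity 1; by Menger, the answer equals the max flow.
Path Depot→Port (+1); total 1.
Path Depot→Y3→Port (+1); total 2.
Path Depot→Jct2→Port (+1); total 3.
Path Depot→HubA→Port (+1); total 4.
No residual Depot→Port path; max flow = 4.
Certifying cut of size 4: {Depot→HubA, Depot→Jct2, Depot→Port, Depot→Y3}.

4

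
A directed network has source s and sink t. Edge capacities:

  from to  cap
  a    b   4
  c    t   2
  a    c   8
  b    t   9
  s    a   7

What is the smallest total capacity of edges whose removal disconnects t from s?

Augment s→a→b→t: bottleneck 4, flow now 4.
Augment s→a→c→t: bottleneck 2, flow now 6.
No augmenting path remains; maximum flow = 6.
By max-flow min-cut, the minimum cut capacity equals the max flow.
In the residual graph, reachable from s: {s, a, c}.
Min-cut edges: a→b (4), c→t (2); capacity 4 + 2 = 6.

6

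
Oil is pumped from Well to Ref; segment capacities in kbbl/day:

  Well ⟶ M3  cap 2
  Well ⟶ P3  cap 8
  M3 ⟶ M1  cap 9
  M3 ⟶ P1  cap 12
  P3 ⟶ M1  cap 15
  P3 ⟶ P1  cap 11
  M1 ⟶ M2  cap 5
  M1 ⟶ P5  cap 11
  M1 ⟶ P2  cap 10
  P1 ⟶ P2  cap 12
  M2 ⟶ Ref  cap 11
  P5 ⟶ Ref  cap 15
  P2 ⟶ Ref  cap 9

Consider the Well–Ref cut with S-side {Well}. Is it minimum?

Yes — it is a minimum cut (capacity 10).

Given cut capacity: 2 + 8 = 10.
Augment Well→M3→M1→M2→Ref: bottleneck 2, flow now 2.
Augment Well→P3→M1→M2→Ref: bottleneck 3, flow now 5.
Augment Well→P3→M1→P5→Ref: bottleneck 5, flow now 10.
No augmenting path remains; maximum flow = 10.
Cut capacity 10 equals the max flow, so it is a minimum cut.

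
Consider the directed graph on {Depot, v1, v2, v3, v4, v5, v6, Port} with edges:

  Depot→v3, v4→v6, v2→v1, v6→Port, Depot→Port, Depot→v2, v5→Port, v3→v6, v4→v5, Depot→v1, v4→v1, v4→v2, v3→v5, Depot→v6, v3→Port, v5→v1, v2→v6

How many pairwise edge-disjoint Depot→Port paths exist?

Assign every edge capacity 1; by Menger, the answer equals the max flow.
Path Depot→Port (+1); total 1.
Path Depot→v3→Port (+1); total 2.
Path Depot→v6→Port (+1); total 3.
No residual Depot→Port path; max flow = 3.
Certifying cut of size 3: {Depot→Port, Depot→v3, v6→Port}.

3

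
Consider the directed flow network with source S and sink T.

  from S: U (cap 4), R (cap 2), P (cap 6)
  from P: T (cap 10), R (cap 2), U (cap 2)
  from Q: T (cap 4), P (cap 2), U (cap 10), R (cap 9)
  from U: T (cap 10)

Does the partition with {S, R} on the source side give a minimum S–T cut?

Given cut capacity: 6 + 4 = 10.
Augment S→P→T: bottleneck 6, flow now 6.
Augment S→U→T: bottleneck 4, flow now 10.
No augmenting path remains; maximum flow = 10.
Cut capacity 10 equals the max flow, so it is a minimum cut.

Yes — it is a minimum cut (capacity 10).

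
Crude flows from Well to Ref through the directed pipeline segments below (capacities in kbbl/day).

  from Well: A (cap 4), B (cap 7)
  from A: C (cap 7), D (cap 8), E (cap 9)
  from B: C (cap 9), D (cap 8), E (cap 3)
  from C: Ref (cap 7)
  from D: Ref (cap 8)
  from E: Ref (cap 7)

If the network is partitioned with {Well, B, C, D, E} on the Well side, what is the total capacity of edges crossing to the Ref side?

26

Edges leaving {Well, B, C, D, E}: Well→A (4), C→Ref (7), D→Ref (8), E→Ref (7).
Cut capacity = 4 + 7 + 8 + 7 = 26.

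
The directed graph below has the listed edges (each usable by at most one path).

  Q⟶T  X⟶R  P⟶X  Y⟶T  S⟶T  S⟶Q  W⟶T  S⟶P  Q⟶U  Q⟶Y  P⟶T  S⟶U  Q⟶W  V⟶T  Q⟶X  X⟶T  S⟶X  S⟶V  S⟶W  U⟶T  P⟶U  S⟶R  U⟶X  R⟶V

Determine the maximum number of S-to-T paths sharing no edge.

Assign every edge capacity 1; by Menger, the answer equals the max flow.
Path S→T (+1); total 1.
Path S→P→T (+1); total 2.
Path S→Q→T (+1); total 3.
Path S→U→T (+1); total 4.
Path S→V→T (+1); total 5.
Path S→W→T (+1); total 6.
Path S→X→T (+1); total 7.
No residual S→T path; max flow = 7.
Certifying cut of size 7: {S→P, S→Q, S→T, S→U, S→W, S→X, V→T}.

7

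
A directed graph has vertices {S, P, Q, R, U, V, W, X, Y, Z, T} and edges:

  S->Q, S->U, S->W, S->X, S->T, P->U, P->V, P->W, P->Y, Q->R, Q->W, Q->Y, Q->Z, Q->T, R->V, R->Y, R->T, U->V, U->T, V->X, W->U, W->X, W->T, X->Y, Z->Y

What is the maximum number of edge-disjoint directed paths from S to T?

Assign every edge capacity 1; by Menger, the answer equals the max flow.
Path S→T (+1); total 1.
Path S→Q→T (+1); total 2.
Path S→U→T (+1); total 3.
Path S→W→T (+1); total 4.
No residual S→T path; max flow = 4.
Certifying cut of size 4: {S→Q, S→T, S→U, S→W}.

4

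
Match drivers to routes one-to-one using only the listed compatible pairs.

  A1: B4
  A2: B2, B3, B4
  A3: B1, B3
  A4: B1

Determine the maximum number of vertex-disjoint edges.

4

Unit-capacity flow: source→left, listed edges, right→sink; max matching = max flow.
Augmenting path A1→B4 (+1); matched 1.
Augmenting path A2→B2 (+1); matched 2.
Augmenting path A3→B1 (+1); matched 3.
Augmenting path A4→B1→A3→B3 (+1); matched 4.
No augmenting path remains; maximum matching = 4.
König certificate: {A1, A2, A3, A4} is a vertex cover of size 4 (every listed pair touches it), so no matching can be larger.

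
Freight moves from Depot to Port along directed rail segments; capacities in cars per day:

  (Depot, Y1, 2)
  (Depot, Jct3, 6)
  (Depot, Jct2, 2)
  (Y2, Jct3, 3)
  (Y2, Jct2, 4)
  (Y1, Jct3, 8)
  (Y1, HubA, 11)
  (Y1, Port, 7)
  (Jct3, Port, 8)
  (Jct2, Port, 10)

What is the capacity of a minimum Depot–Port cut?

Augment Depot→Y1→Port: bottleneck 2, flow now 2.
Augment Depot→Jct3→Port: bottleneck 6, flow now 8.
Augment Depot→Jct2→Port: bottleneck 2, flow now 10.
No augmenting path remains; maximum flow = 10.
By max-flow min-cut, the minimum cut capacity equals the max flow.
In the residual graph, reachable from Depot: {Depot}.
Min-cut edges: Depot→Y1 (2), Depot→Jct3 (6), Depot→Jct2 (2); capacity 2 + 6 + 2 = 10.

10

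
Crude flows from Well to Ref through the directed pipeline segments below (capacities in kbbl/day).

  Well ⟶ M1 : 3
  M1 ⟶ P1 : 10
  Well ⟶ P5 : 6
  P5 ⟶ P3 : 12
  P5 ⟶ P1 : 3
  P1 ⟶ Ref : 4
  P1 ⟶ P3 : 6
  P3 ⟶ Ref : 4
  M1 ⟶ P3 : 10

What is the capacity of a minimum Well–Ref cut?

Augment Well→P5→P1→Ref: bottleneck 3, flow now 3.
Augment Well→P5→P3→Ref: bottleneck 3, flow now 6.
Augment Well→M1→P1→Ref: bottleneck 1, flow now 7.
Augment Well→M1→P3→Ref: bottleneck 1, flow now 8.
No augmenting path remains; maximum flow = 8.
By max-flow min-cut, the minimum cut capacity equals the max flow.
In the residual graph, reachable from Well: {Well, P5, M1, P1, P3}.
Min-cut edges: P1→Ref (4), P3→Ref (4); capacity 4 + 4 = 8.

8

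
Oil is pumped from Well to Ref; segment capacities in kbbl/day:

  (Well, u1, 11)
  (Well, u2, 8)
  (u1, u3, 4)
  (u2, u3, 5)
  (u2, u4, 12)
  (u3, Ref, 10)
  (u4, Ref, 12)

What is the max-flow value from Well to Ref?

12

Augment Well→u1→u3→Ref: bottleneck 4, flow now 4.
Augment Well→u2→u3→Ref: bottleneck 5, flow now 9.
Augment Well→u2→u4→Ref: bottleneck 3, flow now 12.
No augmenting path remains; maximum flow = 12.
In the residual graph, reachable from Well: {Well, u1}.
Min-cut edges: Well→u2 (8), u1→u3 (4); capacity 8 + 4 = 12.
This cut is saturated, so no flow can exceed 12.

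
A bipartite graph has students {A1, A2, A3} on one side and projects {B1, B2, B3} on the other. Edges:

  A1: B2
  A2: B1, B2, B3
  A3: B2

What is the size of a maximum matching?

Unit-capacity flow: source→left, listed edges, right→sink; max matching = max flow.
Augmenting path A1→B2 (+1); matched 1.
Augmenting path A2→B1 (+1); matched 2.
No augmenting path remains; maximum matching = 2.
König certificate: {A2, B2} is a vertex cover of size 2 (every listed pair touches it), so no matching can be larger.

2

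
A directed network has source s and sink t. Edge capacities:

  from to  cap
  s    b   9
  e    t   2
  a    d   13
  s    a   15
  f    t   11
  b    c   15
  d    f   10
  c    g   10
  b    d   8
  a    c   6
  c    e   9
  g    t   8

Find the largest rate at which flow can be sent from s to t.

20

Augment s→a→c→e→t: bottleneck 2, flow now 2.
Augment s→a→c→g→t: bottleneck 4, flow now 6.
Augment s→a→d→f→t: bottleneck 9, flow now 15.
Augment s→b→c→g→t: bottleneck 4, flow now 19.
Augment s→b→d→f→t: bottleneck 1, flow now 20.
No augmenting path remains; maximum flow = 20.
In the residual graph, reachable from s: {s, a, b, c, d, e, g}.
Min-cut edges: d→f (10), e→t (2), g→t (8); capacity 10 + 2 + 8 = 20.
This cut is saturated, so no flow can exceed 20.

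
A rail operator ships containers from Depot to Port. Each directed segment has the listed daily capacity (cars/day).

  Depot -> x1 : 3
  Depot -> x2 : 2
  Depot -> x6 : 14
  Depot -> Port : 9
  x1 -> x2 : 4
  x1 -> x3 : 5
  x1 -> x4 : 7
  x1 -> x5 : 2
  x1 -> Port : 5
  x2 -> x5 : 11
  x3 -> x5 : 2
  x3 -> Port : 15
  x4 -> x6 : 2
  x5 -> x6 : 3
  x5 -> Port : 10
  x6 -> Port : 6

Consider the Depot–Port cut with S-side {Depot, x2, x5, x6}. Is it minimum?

No — its capacity is 28, but the minimum cut has capacity 20.

Given cut capacity: 3 + 9 + 10 + 6 = 28.
Augment Depot→Port: bottleneck 9, flow now 9.
Augment Depot→x1→Port: bottleneck 3, flow now 12.
Augment Depot→x6→Port: bottleneck 6, flow now 18.
Augment Depot→x2→x5→Port: bottleneck 2, flow now 20.
No augmenting path remains; maximum flow = 20.
In the residual graph, reachable from Depot: {Depot, x6}.
Min-cut edges: Depot→x1 (3), Depot→x2 (2), Depot→Port (9), x6→Port (6); capacity 3 + 2 + 9 + 6 = 20.
Cut capacity 28 exceeds the max flow 20, so it is not minimum.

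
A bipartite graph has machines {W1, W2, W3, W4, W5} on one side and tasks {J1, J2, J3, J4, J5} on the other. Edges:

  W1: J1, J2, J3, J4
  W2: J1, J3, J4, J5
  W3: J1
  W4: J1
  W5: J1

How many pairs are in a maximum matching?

3

Unit-capacity flow: source→left, listed edges, right→sink; max matching = max flow.
Augmenting path W1→J1 (+1); matched 1.
Augmenting path W2→J3 (+1); matched 2.
Augmenting path W3→J1→W1→J2 (+1); matched 3.
No augmenting path remains; maximum matching = 3.
König certificate: {W1, W2, J1} is a vertex cover of size 3 (every listed pair touches it), so no matching can be larger.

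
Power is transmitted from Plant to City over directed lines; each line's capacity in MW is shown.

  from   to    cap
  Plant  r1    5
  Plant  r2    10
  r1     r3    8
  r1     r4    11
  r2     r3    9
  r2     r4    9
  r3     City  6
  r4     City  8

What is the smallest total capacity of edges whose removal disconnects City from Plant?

14

Augment Plant→r1→r3→City: bottleneck 5, flow now 5.
Augment Plant→r2→r3→City: bottleneck 1, flow now 6.
Augment Plant→r2→r4→City: bottleneck 8, flow now 14.
No augmenting path remains; maximum flow = 14.
By max-flow min-cut, the minimum cut capacity equals the max flow.
In the residual graph, reachable from Plant: {Plant, r1, r2, r3, r4}.
Min-cut edges: r3→City (6), r4→City (8); capacity 6 + 8 = 14.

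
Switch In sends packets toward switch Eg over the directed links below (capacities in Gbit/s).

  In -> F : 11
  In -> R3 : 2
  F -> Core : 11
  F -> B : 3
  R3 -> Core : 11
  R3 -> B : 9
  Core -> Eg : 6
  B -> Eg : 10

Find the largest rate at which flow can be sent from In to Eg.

11

Augment In→F→Core→Eg: bottleneck 6, flow now 6.
Augment In→F→B→Eg: bottleneck 3, flow now 9.
Augment In→R3→B→Eg: bottleneck 2, flow now 11.
No augmenting path remains; maximum flow = 11.
In the residual graph, reachable from In: {In, F, Core}.
Min-cut edges: In→R3 (2), F→B (3), Core→Eg (6); capacity 2 + 3 + 6 = 11.
This cut is saturated, so no flow can exceed 11.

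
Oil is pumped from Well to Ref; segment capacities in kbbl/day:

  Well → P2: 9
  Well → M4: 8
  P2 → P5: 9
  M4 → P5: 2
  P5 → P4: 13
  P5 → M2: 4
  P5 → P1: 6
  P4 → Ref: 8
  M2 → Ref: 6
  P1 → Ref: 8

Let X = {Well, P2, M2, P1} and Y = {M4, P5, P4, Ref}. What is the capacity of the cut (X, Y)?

Edges leaving {Well, P2, M2, P1}: Well→M4 (8), P2→P5 (9), M2→Ref (6), P1→Ref (8).
Cut capacity = 8 + 9 + 6 + 8 = 31.

31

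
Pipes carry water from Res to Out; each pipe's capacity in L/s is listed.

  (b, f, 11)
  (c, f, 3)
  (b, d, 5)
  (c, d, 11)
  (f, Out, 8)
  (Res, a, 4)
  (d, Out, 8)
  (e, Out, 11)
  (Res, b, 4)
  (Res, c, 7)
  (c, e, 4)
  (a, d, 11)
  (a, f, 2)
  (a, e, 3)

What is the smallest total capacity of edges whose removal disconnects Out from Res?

15

Augment Res→a→d→Out: bottleneck 4, flow now 4.
Augment Res→b→d→Out: bottleneck 4, flow now 8.
Augment Res→c→e→Out: bottleneck 4, flow now 12.
Augment Res→c→f→Out: bottleneck 3, flow now 15.
No augmenting path remains; maximum flow = 15.
By max-flow min-cut, the minimum cut capacity equals the max flow.
In the residual graph, reachable from Res: {Res}.
Min-cut edges: Res→a (4), Res→b (4), Res→c (7); capacity 4 + 4 + 7 = 15.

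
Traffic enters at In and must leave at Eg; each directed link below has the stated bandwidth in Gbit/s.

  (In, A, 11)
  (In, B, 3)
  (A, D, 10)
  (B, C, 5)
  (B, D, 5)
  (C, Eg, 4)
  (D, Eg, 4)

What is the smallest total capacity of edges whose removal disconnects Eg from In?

Augment In→A→D→Eg: bottleneck 4, flow now 4.
Augment In→B→C→Eg: bottleneck 3, flow now 7.
No augmenting path remains; maximum flow = 7.
By max-flow min-cut, the minimum cut capacity equals the max flow.
In the residual graph, reachable from In: {In, A, D}.
Min-cut edges: In→B (3), D→Eg (4); capacity 3 + 4 = 7.

7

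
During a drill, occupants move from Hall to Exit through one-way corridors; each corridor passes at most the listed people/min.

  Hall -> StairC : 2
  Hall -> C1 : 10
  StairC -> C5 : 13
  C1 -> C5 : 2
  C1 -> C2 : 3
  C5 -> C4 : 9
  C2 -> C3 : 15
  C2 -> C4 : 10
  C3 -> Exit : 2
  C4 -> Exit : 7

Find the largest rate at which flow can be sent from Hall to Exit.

Augment Hall→StairC→C5→C4→Exit: bottleneck 2, flow now 2.
Augment Hall→C1→C5→C4→Exit: bottleneck 2, flow now 4.
Augment Hall→C1→C2→C3→Exit: bottleneck 2, flow now 6.
Augment Hall→C1→C2→C4→Exit: bottleneck 1, flow now 7.
No augmenting path remains; maximum flow = 7.
In the residual graph, reachable from Hall: {Hall, C1}.
Min-cut edges: Hall→StairC (2), C1→C5 (2), C1→C2 (3); capacity 2 + 2 + 3 = 7.
This cut is saturated, so no flow can exceed 7.

7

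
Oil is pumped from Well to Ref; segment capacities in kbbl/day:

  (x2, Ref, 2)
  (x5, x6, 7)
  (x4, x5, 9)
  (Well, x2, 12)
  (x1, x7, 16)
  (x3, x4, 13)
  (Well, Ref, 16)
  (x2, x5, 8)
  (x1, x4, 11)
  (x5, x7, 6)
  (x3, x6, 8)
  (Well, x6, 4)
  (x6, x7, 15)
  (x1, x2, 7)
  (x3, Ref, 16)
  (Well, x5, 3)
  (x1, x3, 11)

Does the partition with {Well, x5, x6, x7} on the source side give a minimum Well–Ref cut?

No — its capacity is 28, but the minimum cut has capacity 18.

Given cut capacity: 12 + 16 = 28.
Augment Well→Ref: bottleneck 16, flow now 16.
Augment Well→x2→Ref: bottleneck 2, flow now 18.
No augmenting path remains; maximum flow = 18.
In the residual graph, reachable from Well: {Well, x2, x5, x6, x7}.
Min-cut edges: Well→Ref (16), x2→Ref (2); capacity 16 + 2 = 18.
Cut capacity 28 exceeds the max flow 18, so it is not minimum.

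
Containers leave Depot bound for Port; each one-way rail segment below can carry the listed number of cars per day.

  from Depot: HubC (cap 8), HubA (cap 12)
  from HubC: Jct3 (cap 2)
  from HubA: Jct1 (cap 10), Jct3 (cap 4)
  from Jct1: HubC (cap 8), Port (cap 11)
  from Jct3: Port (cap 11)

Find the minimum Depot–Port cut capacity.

Augment Depot→HubC→Jct3→Port: bottleneck 2, flow now 2.
Augment Depot→HubA→Jct1→Port: bottleneck 10, flow now 12.
Augment Depot→HubA→Jct3→Port: bottleneck 2, flow now 14.
No augmenting path remains; maximum flow = 14.
By max-flow min-cut, the minimum cut capacity equals the max flow.
In the residual graph, reachable from Depot: {Depot, HubC}.
Min-cut edges: Depot→HubA (12), HubC→Jct3 (2); capacity 12 + 2 = 14.

14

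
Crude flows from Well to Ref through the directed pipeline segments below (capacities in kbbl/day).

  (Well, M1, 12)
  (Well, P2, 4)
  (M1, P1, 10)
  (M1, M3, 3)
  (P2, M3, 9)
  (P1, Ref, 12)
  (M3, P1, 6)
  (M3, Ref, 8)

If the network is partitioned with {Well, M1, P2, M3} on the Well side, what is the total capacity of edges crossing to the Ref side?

Edges leaving {Well, M1, P2, M3}: M1→P1 (10), M3→P1 (6), M3→Ref (8).
Cut capacity = 10 + 6 + 8 = 24.

24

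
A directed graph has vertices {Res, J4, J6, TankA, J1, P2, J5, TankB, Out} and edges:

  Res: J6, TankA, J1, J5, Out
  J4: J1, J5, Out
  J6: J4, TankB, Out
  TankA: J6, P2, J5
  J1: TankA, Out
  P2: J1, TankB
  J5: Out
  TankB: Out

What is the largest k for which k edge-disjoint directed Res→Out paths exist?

5

Assign every edge capacity 1; by Menger, the answer equals the max flow.
Path Res→Out (+1); total 1.
Path Res→J6→Out (+1); total 2.
Path Res→J1→Out (+1); total 3.
Path Res→J5→Out (+1); total 4.
Path Res→TankA→J6→J4→Out (+1); total 5.
No residual Res→Out path; max flow = 5.
Certifying cut of size 5: {Res→J1, Res→J5, Res→J6, Res→Out, Res→TankA}.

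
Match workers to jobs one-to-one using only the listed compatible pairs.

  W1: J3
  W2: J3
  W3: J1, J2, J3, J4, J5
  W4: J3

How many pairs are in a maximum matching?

2

Unit-capacity flow: source→left, listed edges, right→sink; max matching = max flow.
Augmenting path W1→J3 (+1); matched 1.
Augmenting path W3→J1 (+1); matched 2.
No augmenting path remains; maximum matching = 2.
König certificate: {W3, J3} is a vertex cover of size 2 (every listed pair touches it), so no matching can be larger.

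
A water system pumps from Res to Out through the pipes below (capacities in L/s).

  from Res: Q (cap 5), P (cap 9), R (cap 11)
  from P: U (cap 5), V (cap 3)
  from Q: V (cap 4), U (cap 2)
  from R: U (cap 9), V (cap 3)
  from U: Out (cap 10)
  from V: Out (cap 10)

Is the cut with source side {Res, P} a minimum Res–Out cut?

Given cut capacity: 5 + 11 + 5 + 3 = 24.
Augment Res→P→U→Out: bottleneck 5, flow now 5.
Augment Res→P→V→Out: bottleneck 3, flow now 8.
Augment Res→Q→U→Out: bottleneck 2, flow now 10.
Augment Res→Q→V→Out: bottleneck 3, flow now 13.
Augment Res→R→U→Out: bottleneck 3, flow now 16.
Augment Res→R→V→Out: bottleneck 3, flow now 19.
Augment Res→R→U→Q→V→Out: bottleneck 1, flow now 20. (uses reverse residual edge)
No augmenting path remains; maximum flow = 20.
In the residual graph, reachable from Res: {Res, P, Q, R, U}.
Min-cut edges: P→V (3), Q→V (4), R→V (3), U→Out (10); capacity 3 + 4 + 3 + 10 = 20.
Cut capacity 24 exceeds the max flow 20, so it is not minimum.

No — its capacity is 24, but the minimum cut has capacity 20.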